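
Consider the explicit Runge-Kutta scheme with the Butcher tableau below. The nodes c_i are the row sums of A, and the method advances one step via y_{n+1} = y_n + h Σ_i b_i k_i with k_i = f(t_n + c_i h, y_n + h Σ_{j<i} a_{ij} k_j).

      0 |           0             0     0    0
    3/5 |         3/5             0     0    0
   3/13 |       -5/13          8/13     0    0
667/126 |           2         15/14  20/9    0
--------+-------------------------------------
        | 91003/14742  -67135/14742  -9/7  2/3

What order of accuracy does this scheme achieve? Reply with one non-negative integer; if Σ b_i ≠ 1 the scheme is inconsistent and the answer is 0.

b = (91003/14742, -67135/14742, -9/7, 2/3)
c = (0, 3/5, 3/13, 667/126)
Ac = (0, 0, 24/65, 631/546)
Σ b_i: 91003/14742·1 + (-67135/14742)·1 + (-9/7)·1 + 2/3·1 = 1 ✓
b·c: (-67135/14742)·3/5 + (-9/7)·3/13 + 2/3·667/126 = 1/2 ✓
b·c²: (-67135/14742)·9/25 + (-9/7)·9/169 + 2/3·444889/15876 = 170781628/10061415 ≠ 1/3 ⇒ order 2.
b·Ac: (-9/7)·24/65 + 2/3·631/546 = 173/585 ≠ 1/6

2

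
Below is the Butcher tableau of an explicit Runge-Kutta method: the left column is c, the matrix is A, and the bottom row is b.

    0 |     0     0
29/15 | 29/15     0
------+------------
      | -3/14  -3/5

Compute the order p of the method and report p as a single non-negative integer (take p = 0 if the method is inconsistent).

0

b = (-3/14, -3/5)
c = (0, 29/15)
Σ b_i: (-3/14)·1 + (-3/5)·1 = -57/70 ≠ 1 ⇒ order 0.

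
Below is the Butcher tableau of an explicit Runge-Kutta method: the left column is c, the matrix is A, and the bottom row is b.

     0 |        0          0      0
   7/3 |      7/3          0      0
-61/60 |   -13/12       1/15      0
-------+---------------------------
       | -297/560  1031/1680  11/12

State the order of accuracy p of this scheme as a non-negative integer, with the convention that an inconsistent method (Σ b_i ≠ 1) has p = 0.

b = (-297/560, 1031/1680, 11/12)
c = (0, 7/3, -61/60)
Ac = (0, 0, 7/45)
Σ b_i: (-297/560)·1 + 1031/1680·1 + 11/12·1 = 1 ✓
b·c: 1031/1680·7/3 + 11/12·(-61/60) = 1/2 ✓
b·c²: 1031/1680·49/9 + 11/12·3721/3600 = 61757/14400 ≠ 1/3 ⇒ order 2.
b·Ac: 11/12·7/45 = 77/540 ≠ 1/6

2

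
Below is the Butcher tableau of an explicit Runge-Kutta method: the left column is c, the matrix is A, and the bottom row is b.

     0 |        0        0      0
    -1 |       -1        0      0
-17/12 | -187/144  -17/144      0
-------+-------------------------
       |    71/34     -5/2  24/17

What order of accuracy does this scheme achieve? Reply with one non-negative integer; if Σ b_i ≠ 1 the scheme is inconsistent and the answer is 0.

b = (71/34, -5/2, 24/17)
c = (0, -1, -17/12)
Ac = (0, 0, 17/144)
Σ b_i: 71/34·1 + (-5/2)·1 + 24/17·1 = 1 ✓
b·c: (-5/2)·(-1) + 24/17·(-17/12) = 1/2 ✓
b·c²: (-5/2)·1 + 24/17·289/144 = 1/3 ✓
b·Ac: 24/17·17/144 = 1/6 ✓; 3 stages ⇒ order 3.

3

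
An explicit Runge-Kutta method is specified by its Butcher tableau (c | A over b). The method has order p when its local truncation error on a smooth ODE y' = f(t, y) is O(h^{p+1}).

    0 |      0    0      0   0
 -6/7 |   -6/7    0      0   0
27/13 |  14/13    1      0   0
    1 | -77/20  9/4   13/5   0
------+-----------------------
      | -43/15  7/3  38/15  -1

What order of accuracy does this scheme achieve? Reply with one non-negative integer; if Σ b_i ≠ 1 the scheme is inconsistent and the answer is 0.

1

b = (-43/15, 7/3, 38/15, -1)
c = (0, -6/7, 27/13, 1)
Ac = (0, 0, -6/7, 243/70)
Σ b_i: (-43/15)·1 + 7/3·1 + 38/15·1 + (-1)·1 = 1 ✓
b·c: 7/3·(-6/7) + 38/15·27/13 + (-1)·1 = 147/65 ≠ 1/2 ⇒ order 1.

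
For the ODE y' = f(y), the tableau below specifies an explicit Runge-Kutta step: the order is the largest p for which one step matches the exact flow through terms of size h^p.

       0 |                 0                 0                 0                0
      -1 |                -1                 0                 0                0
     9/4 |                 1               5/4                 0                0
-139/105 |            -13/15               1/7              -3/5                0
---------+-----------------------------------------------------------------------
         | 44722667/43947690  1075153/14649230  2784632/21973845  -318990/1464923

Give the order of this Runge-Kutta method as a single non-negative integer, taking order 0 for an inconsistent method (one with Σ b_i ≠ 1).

3

b = (44722667/43947690, 1075153/14649230, 2784632/21973845, -318990/1464923)
c = (0, -1, 9/4, -139/105)
Ac = (0, 0, -5/4, -209/140)
Σ b_i: 44722667/43947690·1 + 1075153/14649230·1 + 2784632/21973845·1 + (-318990/1464923)·1 = 1 ✓
b·c: 1075153/14649230·(-1) + 2784632/21973845·9/4 + (-318990/1464923)·(-139/105) = 1/2 ✓
b·c²: 1075153/14649230·1 + 2784632/21973845·81/16 + (-318990/1464923)·19321/11025 = 1/3 ✓
b·Ac: 2784632/21973845·(-5/4) + (-318990/1464923)·(-209/140) = 1/6 ✓
b·c³: 1075153/14649230·(-1) + 2784632/21973845·729/64 + (-318990/1464923)·(-2685619/1157625) = 4944783349/2636861400 ≠ 1/4 ⇒ order 3.
b·(c∘Ac): 2784632/21973845·(-45/16) + (-318990/1464923)·29051/14700 = -5762626/7324615 ≠ 1/8
b·Ac²: 2784632/21973845·5/4 + (-318990/1464923)·(-1621/560) = 27729955/35158152 ≠ 1/12
b·A²c: (-318990/1464923)·3/4 = -478485/2929846 ≠ 1/24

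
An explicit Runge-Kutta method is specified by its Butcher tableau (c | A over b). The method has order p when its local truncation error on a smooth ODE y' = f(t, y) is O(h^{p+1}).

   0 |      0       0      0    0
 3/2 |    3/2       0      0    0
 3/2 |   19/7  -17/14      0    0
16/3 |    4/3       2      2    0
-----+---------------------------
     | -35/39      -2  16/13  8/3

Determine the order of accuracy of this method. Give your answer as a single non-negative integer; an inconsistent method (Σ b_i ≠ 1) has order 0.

1

b = (-35/39, -2, 16/13, 8/3)
c = (0, 3/2, 3/2, 16/3)
Ac = (0, 0, -51/28, 6)
Σ b_i: (-35/39)·1 + (-2)·1 + 16/13·1 + 8/3·1 = 1 ✓
b·c: (-2)·3/2 + 16/13·3/2 + 8/3·16/3 = 1529/117 ≠ 1/2 ⇒ order 1.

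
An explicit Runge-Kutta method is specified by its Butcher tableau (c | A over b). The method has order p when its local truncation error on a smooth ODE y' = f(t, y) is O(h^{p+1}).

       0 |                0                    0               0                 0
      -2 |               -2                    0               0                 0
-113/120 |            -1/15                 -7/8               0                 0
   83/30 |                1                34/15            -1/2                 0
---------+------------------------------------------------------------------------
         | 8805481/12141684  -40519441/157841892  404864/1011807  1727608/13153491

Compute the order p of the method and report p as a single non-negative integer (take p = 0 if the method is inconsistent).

b = (8805481/12141684, -40519441/157841892, 404864/1011807, 1727608/13153491)
c = (0, -2, -113/120, 83/30)
Ac = (0, 0, 7/4, -65/16)
Σ b_i: 8805481/12141684·1 + (-40519441/157841892)·1 + 404864/1011807·1 + 1727608/13153491·1 = 1 ✓
b·c: (-40519441/157841892)·(-2) + 404864/1011807·(-113/120) + 1727608/13153491·83/30 = 1/2 ✓
b·c²: (-40519441/157841892)·4 + 404864/1011807·12769/14400 + 1727608/13153491·6889/900 = 1/3 ✓
b·Ac: 404864/1011807·7/4 + 1727608/13153491·(-65/16) = 1/6 ✓
b·c³: (-40519441/157841892)·(-8) + 404864/1011807·(-1442897/1728000) + 1727608/13153491·571787/27000 = 12296252077/2731878900 ≠ 1/4 ⇒ order 3.
b·(c∘Ac): 404864/1011807·(-791/480) + 1727608/13153491·(-1079/96) = -129650593/60708420 ≠ 1/8
b·Ac²: 404864/1011807·(-7/2) + 1727608/13153491·248351/28800 = -12685076399/47352567600 ≠ 1/12
b·A²c: 1727608/13153491·(-7/8) = -1511657/13153491 ≠ 1/24

3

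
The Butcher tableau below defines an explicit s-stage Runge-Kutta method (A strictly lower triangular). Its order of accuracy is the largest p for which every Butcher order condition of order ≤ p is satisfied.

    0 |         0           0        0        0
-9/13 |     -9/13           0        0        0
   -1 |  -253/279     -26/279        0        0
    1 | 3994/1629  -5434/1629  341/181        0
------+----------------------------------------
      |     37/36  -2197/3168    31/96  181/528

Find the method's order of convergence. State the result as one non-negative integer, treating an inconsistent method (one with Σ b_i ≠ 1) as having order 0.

b = (37/36, -2197/3168, 31/96, 181/528)
c = (0, -9/13, -1, 1)
Ac = (0, 0, 2/31, 77/181)
Σ b_i: 37/36·1 + (-2197/3168)·1 + 31/96·1 + 181/528·1 = 1 ✓
b·c: (-2197/3168)·(-9/13) + 31/96·(-1) + 181/528·1 = 1/2 ✓
b·c²: (-2197/3168)·81/169 + 31/96·1 + 181/528·1 = 1/3 ✓
b·Ac: 31/96·2/31 + 181/528·77/181 = 1/6 ✓
b·c³: (-2197/3168)·(-729/2197) + 31/96·(-1) + 181/528·1 = 1/4 ✓
b·(c∘Ac): 31/96·(-2/31) + 181/528·77/181 = 1/8 ✓
b·Ac²: 31/96·(-18/403) + 181/528·671/2353 = 1/12 ✓
b·A²c: 181/528·22/181 = 1/24 ✓; 4 stages ⇒ order 4.

4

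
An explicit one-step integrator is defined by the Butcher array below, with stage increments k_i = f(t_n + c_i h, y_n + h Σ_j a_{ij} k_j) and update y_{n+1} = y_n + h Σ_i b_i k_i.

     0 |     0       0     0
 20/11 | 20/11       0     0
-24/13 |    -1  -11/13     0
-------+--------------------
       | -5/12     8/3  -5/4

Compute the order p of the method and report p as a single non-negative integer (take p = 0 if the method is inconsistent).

b = (-5/12, 8/3, -5/4)
c = (0, 20/11, -24/13)
Ac = (0, 0, -20/13)
Σ b_i: (-5/12)·1 + 8/3·1 + (-5/4)·1 = 1 ✓
b·c: 8/3·20/11 + (-5/4)·(-24/13) = 3070/429 ≠ 1/2 ⇒ order 1.

1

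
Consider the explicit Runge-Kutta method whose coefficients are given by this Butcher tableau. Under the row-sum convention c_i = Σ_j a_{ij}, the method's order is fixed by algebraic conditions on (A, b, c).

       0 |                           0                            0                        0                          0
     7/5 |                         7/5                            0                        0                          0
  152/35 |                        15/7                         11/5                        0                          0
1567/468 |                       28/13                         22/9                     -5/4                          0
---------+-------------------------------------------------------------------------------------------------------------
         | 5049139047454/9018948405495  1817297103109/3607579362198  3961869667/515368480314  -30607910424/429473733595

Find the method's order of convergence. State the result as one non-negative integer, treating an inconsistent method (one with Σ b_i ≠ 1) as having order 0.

b = (5049139047454/9018948405495, 1817297103109/3607579362198, 3961869667/515368480314, -30607910424/429473733595)
c = (0, 7/5, 152/35, 1567/468)
Ac = (0, 0, 77/25, -632/315)
Σ b_i: 5049139047454/9018948405495·1 + 1817297103109/3607579362198·1 + 3961869667/515368480314·1 + (-30607910424/429473733595)·1 = 1 ✓
b·c: 1817297103109/3607579362198·7/5 + 3961869667/515368480314·152/35 + (-30607910424/429473733595)·1567/468 = 1/2 ✓
b·c²: 1817297103109/3607579362198·49/25 + 3961869667/515368480314·23104/1225 + (-30607910424/429473733595)·2455489/219024 = 1/3 ✓
b·Ac: 3961869667/515368480314·77/25 + (-30607910424/429473733595)·(-632/315) = 1/6 ✓
b·c³: 1817297103109/3607579362198·343/125 + 3961869667/515368480314·3511808/42875 + (-30607910424/429473733595)·3847751263/102503232 = -139990350331940357/211043392688583000 ≠ 1/4 ⇒ order 3.
b·(c∘Ac): 3961869667/515368480314·1672/125 + (-30607910424/429473733595)·(-247586/36855) = 6244517279124/10736843339875 ≠ 1/8
b·Ac²: 3961869667/515368480314·539/125 + (-30607910424/429473733595)·(-207098/11025) = 123729379860043/90189484054950 ≠ 1/12
b·A²c: (-30607910424/429473733595)·(-77/20) = 589202275662/2147368667975 ≠ 1/24

3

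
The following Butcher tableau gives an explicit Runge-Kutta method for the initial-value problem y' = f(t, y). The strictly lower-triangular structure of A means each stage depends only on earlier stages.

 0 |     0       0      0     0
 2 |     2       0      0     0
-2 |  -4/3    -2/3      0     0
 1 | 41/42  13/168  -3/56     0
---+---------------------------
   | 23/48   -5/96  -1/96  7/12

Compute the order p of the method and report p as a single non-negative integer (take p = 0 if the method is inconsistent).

4

b = (23/48, -5/96, -1/96, 7/12)
c = (0, 2, -2, 1)
Ac = (0, 0, -4/3, 11/42)
Σ b_i: 23/48·1 + (-5/96)·1 + (-1/96)·1 + 7/12·1 = 1 ✓
b·c: (-5/96)·2 + (-1/96)·(-2) + 7/12·1 = 1/2 ✓
b·c²: (-5/96)·4 + (-1/96)·4 + 7/12·1 = 1/3 ✓
b·Ac: (-1/96)·(-4/3) + 7/12·11/42 = 1/6 ✓
b·c³: (-5/96)·8 + (-1/96)·(-8) + 7/12·1 = 1/4 ✓
b·(c∘Ac): (-1/96)·8/3 + 7/12·11/42 = 1/8 ✓
b·Ac²: (-1/96)·(-8/3) + 7/12·2/21 = 1/12 ✓
b·A²c: 7/12·1/14 = 1/24 ✓; 4 stages ⇒ order 4.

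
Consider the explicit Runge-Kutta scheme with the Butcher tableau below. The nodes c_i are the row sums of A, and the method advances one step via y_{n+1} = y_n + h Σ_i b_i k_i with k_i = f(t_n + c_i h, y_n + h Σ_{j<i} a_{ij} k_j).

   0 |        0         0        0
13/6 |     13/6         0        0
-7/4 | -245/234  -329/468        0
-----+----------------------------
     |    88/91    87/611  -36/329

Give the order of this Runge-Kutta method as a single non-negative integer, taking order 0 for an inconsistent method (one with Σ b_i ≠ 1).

3

b = (88/91, 87/611, -36/329)
c = (0, 13/6, -7/4)
Ac = (0, 0, -329/216)
Σ b_i: 88/91·1 + 87/611·1 + (-36/329)·1 = 1 ✓
b·c: 87/611·13/6 + (-36/329)·(-7/4) = 1/2 ✓
b·c²: 87/611·169/36 + (-36/329)·49/16 = 1/3 ✓
b·Ac: (-36/329)·(-329/216) = 1/6 ✓; 3 stages ⇒ order 3.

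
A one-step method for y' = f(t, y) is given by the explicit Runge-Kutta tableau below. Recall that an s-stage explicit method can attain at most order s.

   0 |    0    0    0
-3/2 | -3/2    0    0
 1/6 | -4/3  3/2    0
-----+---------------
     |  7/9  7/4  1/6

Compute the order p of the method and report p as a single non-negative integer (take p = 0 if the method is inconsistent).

b = (7/9, 7/4, 1/6)
c = (0, -3/2, 1/6)
Ac = (0, 0, -9/4)
Σ b_i: 7/9·1 + 7/4·1 + 1/6·1 = 97/36 ≠ 1 ⇒ order 0.

0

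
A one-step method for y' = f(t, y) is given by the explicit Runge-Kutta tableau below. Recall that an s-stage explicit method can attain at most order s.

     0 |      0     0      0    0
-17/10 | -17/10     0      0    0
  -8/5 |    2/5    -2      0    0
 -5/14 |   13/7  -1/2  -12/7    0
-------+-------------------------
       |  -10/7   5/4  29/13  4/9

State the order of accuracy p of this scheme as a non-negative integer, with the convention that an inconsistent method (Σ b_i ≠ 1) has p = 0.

0

b = (-10/7, 5/4, 29/13, 4/9)
c = (0, -17/10, -8/5, -5/14)
Ac = (0, 0, 17/5, 503/140)
Σ b_i: (-10/7)·1 + 5/4·1 + 29/13·1 + 4/9·1 = 8179/3276 ≠ 1 ⇒ order 0.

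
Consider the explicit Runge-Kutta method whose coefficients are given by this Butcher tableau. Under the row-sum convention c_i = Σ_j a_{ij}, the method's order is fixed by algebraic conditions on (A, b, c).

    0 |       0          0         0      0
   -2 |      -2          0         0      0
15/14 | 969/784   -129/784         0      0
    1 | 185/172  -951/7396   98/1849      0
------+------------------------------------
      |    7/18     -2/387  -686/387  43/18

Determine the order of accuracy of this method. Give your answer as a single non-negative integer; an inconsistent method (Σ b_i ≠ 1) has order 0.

b = (7/18, -2/387, -686/387, 43/18)
c = (0, -2, 15/14, 1)
Ac = (0, 0, 129/392, 27/86)
Σ b_i: 7/18·1 + (-2/387)·1 + (-686/387)·1 + 43/18·1 = 1 ✓
b·c: (-2/387)·(-2) + (-686/387)·15/14 + 43/18·1 = 1/2 ✓
b·c²: (-2/387)·4 + (-686/387)·225/196 + 43/18·1 = 1/3 ✓
b·Ac: (-686/387)·129/392 + 43/18·27/86 = 1/6 ✓
b·c³: (-2/387)·(-8) + (-686/387)·3375/2744 + 43/18·1 = 1/4 ✓
b·(c∘Ac): (-686/387)·1935/5488 + 43/18·27/86 = 1/8 ✓
b·Ac²: (-686/387)·(-129/196) + 43/18·(-39/86) = 1/12 ✓
b·A²c: 43/18·3/172 = 1/24 ✓; 4 stages ⇒ order 4.

4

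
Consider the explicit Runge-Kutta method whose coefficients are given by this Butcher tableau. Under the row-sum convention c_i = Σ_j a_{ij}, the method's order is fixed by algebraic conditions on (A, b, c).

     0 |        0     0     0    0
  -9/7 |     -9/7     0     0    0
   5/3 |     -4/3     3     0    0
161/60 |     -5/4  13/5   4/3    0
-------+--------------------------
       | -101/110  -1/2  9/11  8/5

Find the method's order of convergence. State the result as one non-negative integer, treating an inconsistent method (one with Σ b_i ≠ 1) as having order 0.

1

b = (-101/110, -1/2, 9/11, 8/5)
c = (0, -9/7, 5/3, 161/60)
Ac = (0, 0, -27/7, -353/315)
Σ b_i: (-101/110)·1 + (-1/2)·1 + 9/11·1 + 8/5·1 = 1 ✓
b·c: (-1/2)·(-9/7) + 9/11·5/3 + 8/5·161/60 = 72763/11550 ≠ 1/2 ⇒ order 1.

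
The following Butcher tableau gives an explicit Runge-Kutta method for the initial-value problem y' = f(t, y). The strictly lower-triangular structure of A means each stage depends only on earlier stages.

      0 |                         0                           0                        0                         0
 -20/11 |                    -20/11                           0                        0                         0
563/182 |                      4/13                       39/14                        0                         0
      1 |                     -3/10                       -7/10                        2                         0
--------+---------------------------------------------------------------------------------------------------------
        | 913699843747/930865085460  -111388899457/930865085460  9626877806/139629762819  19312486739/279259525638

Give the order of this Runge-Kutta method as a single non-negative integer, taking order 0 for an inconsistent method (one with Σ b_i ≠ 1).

b = (913699843747/930865085460, -111388899457/930865085460, 9626877806/139629762819, 19312486739/279259525638)
c = (0, -20/11, 563/182, 1)
Ac = (0, 0, -390/77, 7467/1001)
Σ b_i: 913699843747/930865085460·1 + (-111388899457/930865085460)·1 + 9626877806/139629762819·1 + 19312486739/279259525638·1 = 1 ✓
b·c: (-111388899457/930865085460)·(-20/11) + 9626877806/139629762819·563/182 + 19312486739/279259525638·1 = 1/2 ✓
b·c²: (-111388899457/930865085460)·400/121 + 9626877806/139629762819·316969/33124 + 19312486739/279259525638·1 = 1/3 ✓
b·Ac: 9626877806/139629762819·(-390/77) + 19312486739/279259525638·7467/1001 = 1/6 ✓
b·c³: (-111388899457/930865085460)·(-8000/1331) + 9626877806/139629762819·178453547/6028568 + 19312486739/279259525638·1 = 527260401595183/186359190109092 ≠ 1/4 ⇒ order 3.
b·(c∘Ac): 9626877806/139629762819·(-8445/539) + 19312486739/279259525638·7467/1001 = -64208918571/113772399334 ≠ 1/8
b·Ac²: 9626877806/139629762819·7800/847 + 19312486739/279259525638·33715889/2004002 = 1005456411862571/559077570327276 ≠ 1/12
b·A²c: 19312486739/279259525638·(-780/77) = -358660468010/511975797003 ≠ 1/24

3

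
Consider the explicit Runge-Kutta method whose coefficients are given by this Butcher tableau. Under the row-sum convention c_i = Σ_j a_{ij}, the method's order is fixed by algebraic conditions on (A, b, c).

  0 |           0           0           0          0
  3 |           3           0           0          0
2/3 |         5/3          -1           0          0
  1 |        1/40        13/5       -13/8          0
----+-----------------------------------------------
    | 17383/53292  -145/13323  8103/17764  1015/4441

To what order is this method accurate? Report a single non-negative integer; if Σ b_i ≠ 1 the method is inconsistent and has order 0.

b = (17383/53292, -145/13323, 8103/17764, 1015/4441)
c = (0, 3, 2/3, 1)
Ac = (0, 0, -3, 403/60)
Σ b_i: 17383/53292·1 + (-145/13323)·1 + 8103/17764·1 + 1015/4441·1 = 1 ✓
b·c: (-145/13323)·3 + 8103/17764·2/3 + 1015/4441·1 = 1/2 ✓
b·c²: (-145/13323)·9 + 8103/17764·4/9 + 1015/4441·1 = 1/3 ✓
b·Ac: 8103/17764·(-3) + 1015/4441·403/60 = 1/6 ✓
b·c³: (-145/13323)·27 + 8103/17764·8/27 + 1015/4441·1 = 2792/39969 ≠ 1/4 ⇒ order 3.
b·(c∘Ac): 8103/17764·(-2) + 1015/4441·403/60 = 33191/53292 ≠ 1/8
b·Ac²: 8103/17764·(-9) + 1015/4441·2041/90 = 172303/159876 ≠ 1/12
b·A²c: 1015/4441·39/8 = 39585/35528 ≠ 1/24

3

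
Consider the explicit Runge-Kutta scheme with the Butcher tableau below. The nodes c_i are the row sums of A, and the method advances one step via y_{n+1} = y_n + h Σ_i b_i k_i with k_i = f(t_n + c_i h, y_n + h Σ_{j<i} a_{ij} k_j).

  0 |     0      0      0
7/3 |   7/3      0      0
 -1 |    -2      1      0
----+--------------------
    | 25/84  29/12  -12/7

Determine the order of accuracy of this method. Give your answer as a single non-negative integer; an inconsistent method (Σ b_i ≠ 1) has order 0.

b = (25/84, 29/12, -12/7)
c = (0, 7/3, -1)
Ac = (0, 0, 7/3)
Σ b_i: 25/84·1 + 29/12·1 + (-12/7)·1 = 1 ✓
b·c: 29/12·7/3 + (-12/7)·(-1) = 1853/252 ≠ 1/2 ⇒ order 1.

1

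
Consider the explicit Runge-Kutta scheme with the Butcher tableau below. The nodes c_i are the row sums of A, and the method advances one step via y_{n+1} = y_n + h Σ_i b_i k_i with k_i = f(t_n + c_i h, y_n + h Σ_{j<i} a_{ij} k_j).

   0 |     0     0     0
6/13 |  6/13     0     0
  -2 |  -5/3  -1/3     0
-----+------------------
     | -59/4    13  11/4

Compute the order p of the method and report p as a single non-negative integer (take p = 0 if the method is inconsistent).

2

b = (-59/4, 13, 11/4)
c = (0, 6/13, -2)
Ac = (0, 0, -2/13)
Σ b_i: (-59/4)·1 + 13·1 + 11/4·1 = 1 ✓
b·c: 13·6/13 + 11/4·(-2) = 1/2 ✓
b·c²: 13·36/169 + 11/4·4 = 179/13 ≠ 1/3 ⇒ order 2.
b·Ac: 11/4·(-2/13) = -11/26 ≠ 1/6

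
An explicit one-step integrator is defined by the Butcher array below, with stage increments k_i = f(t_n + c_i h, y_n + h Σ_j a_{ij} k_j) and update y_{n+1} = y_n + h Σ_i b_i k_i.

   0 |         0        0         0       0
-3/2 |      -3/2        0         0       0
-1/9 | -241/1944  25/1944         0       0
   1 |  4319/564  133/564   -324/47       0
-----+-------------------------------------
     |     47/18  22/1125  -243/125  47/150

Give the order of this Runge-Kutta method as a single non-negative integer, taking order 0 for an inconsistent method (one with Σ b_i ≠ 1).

b = (47/18, 22/1125, -243/125, 47/150)
c = (0, -3/2, -1/9, 1)
Ac = (0, 0, -25/1296, 155/376)
Σ b_i: 47/18·1 + 22/1125·1 + (-243/125)·1 + 47/150·1 = 1 ✓
b·c: 22/1125·(-3/2) + (-243/125)·(-1/9) + 47/150·1 = 1/2 ✓
b·c²: 22/1125·9/4 + (-243/125)·1/81 + 47/150·1 = 1/3 ✓
b·Ac: (-243/125)·(-25/1296) + 47/150·155/376 = 1/6 ✓
b·c³: 22/1125·(-27/8) + (-243/125)·(-1/729) + 47/150·1 = 1/4 ✓
b·(c∘Ac): (-243/125)·25/11664 + 47/150·155/376 = 1/8 ✓
b·Ac²: (-243/125)·25/864 + 47/150·335/752 = 1/12 ✓
b·A²c: 47/150·25/188 = 1/24 ✓; 4 stages ⇒ order 4.

4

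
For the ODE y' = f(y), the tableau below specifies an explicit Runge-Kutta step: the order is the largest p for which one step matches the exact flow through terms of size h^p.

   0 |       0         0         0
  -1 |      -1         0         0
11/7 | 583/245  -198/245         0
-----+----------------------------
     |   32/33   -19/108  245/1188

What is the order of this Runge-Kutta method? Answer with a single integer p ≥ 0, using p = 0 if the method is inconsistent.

3

b = (32/33, -19/108, 245/1188)
c = (0, -1, 11/7)
Ac = (0, 0, 198/245)
Σ b_i: 32/33·1 + (-19/108)·1 + 245/1188·1 = 1 ✓
b·c: (-19/108)·(-1) + 245/1188·11/7 = 1/2 ✓
b·c²: (-19/108)·1 + 245/1188·121/49 = 1/3 ✓
b·Ac: 245/1188·198/245 = 1/6 ✓; 3 stages ⇒ order 3.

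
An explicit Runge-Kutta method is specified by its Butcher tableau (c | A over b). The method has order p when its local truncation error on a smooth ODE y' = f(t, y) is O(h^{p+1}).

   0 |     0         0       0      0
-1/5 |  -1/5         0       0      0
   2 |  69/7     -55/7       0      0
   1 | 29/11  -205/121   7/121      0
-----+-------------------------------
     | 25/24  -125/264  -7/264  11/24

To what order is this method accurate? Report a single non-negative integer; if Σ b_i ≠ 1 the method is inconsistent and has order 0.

b = (25/24, -125/264, -7/264, 11/24)
c = (0, -1/5, 2, 1)
Ac = (0, 0, 11/7, 5/11)
Σ b_i: 25/24·1 + (-125/264)·1 + (-7/264)·1 + 11/24·1 = 1 ✓
b·c: (-125/264)·(-1/5) + (-7/264)·2 + 11/24·1 = 1/2 ✓
b·c²: (-125/264)·1/25 + (-7/264)·4 + 11/24·1 = 1/3 ✓
b·Ac: (-7/264)·11/7 + 11/24·5/11 = 1/6 ✓
b·c³: (-125/264)·(-1/125) + (-7/264)·8 + 11/24·1 = 1/4 ✓
b·(c∘Ac): (-7/264)·22/7 + 11/24·5/11 = 1/8 ✓
b·Ac²: (-7/264)·(-11/35) + 11/24·9/55 = 1/12 ✓
b·A²c: 11/24·1/11 = 1/24 ✓; 4 stages ⇒ order 4.

4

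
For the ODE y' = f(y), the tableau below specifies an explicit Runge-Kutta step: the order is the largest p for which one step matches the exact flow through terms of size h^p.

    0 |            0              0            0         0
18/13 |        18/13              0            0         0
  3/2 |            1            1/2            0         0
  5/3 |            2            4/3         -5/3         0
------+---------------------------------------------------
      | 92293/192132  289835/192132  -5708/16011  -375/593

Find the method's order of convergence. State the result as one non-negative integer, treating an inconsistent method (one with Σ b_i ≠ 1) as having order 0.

b = (92293/192132, 289835/192132, -5708/16011, -375/593)
c = (0, 18/13, 3/2, 5/3)
Ac = (0, 0, 9/13, -17/26)
Σ b_i: 92293/192132·1 + 289835/192132·1 + (-5708/16011)·1 + (-375/593)·1 = 1 ✓
b·c: 289835/192132·18/13 + (-5708/16011)·3/2 + (-375/593)·5/3 = 1/2 ✓
b·c²: 289835/192132·324/169 + (-5708/16011)·9/4 + (-375/593)·25/9 = 1/3 ✓
b·Ac: (-5708/16011)·9/13 + (-375/593)·(-17/26) = 1/6 ✓
b·c³: 289835/192132·5832/2197 + (-5708/16011)·27/8 + (-375/593)·125/27 = -17549/138762 ≠ 1/4 ⇒ order 3.
b·(c∘Ac): (-5708/16011)·27/26 + (-375/593)·(-85/78) = 4917/15418 ≠ 1/8
b·Ac²: (-5708/16011)·162/169 + (-375/593)·(-807/676) = 12741/30836 ≠ 1/12
b·A²c: (-375/593)·(-15/13) = 5625/7709 ≠ 1/24

3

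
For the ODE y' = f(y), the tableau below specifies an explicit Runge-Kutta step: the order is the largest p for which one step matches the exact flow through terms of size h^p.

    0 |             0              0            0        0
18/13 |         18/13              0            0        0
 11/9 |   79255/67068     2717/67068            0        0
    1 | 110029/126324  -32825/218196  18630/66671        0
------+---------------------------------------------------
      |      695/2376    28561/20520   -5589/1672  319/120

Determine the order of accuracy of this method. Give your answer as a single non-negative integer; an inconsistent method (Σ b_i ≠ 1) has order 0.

4

b = (695/2376, 28561/20520, -5589/1672, 319/120)
c = (0, 18/13, 11/9, 1)
Ac = (0, 0, 209/3726, 85/638)
Σ b_i: 695/2376·1 + 28561/20520·1 + (-5589/1672)·1 + 319/120·1 = 1 ✓
b·c: 28561/20520·18/13 + (-5589/1672)·11/9 + 319/120·1 = 1/2 ✓
b·c²: 28561/20520·324/169 + (-5589/1672)·121/81 + 319/120·1 = 1/3 ✓
b·Ac: (-5589/1672)·209/3726 + 319/120·85/638 = 1/6 ✓
b·c³: 28561/20520·5832/2197 + (-5589/1672)·1331/729 + 319/120·1 = 1/4 ✓
b·(c∘Ac): (-5589/1672)·2299/33534 + 319/120·85/638 = 1/8 ✓
b·Ac²: (-5589/1672)·209/2691 + 319/120·535/4147 = 1/12 ✓
b·A²c: 319/120·5/319 = 1/24 ✓; 4 stages ⇒ order 4.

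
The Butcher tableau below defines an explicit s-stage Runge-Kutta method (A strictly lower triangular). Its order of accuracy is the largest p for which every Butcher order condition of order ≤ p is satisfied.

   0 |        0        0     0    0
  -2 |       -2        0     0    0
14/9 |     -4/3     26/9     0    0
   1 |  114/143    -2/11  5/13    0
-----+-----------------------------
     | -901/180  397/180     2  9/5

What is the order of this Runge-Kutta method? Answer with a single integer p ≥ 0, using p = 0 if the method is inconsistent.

2

b = (-901/180, 397/180, 2, 9/5)
c = (0, -2, 14/9, 1)
Ac = (0, 0, -52/9, 1238/1287)
Σ b_i: (-901/180)·1 + 397/180·1 + 2·1 + 9/5·1 = 1 ✓
b·c: 397/180·(-2) + 2·14/9 + 9/5·1 = 1/2 ✓
b·c²: 397/180·4 + 2·196/81 + 9/5·1 = 6262/405 ≠ 1/3 ⇒ order 2.
b·Ac: 2·(-52/9) + 9/5·1238/1287 = -63218/6435 ≠ 1/6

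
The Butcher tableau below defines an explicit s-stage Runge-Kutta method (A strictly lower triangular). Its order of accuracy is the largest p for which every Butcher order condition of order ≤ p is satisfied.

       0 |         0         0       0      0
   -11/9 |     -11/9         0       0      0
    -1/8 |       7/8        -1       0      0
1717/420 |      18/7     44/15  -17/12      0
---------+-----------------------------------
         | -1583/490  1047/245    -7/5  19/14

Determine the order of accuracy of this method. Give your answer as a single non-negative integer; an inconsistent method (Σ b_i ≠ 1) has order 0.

b = (-1583/490, 1047/245, -7/5, 19/14)
c = (0, -11/9, -1/8, 1717/420)
Ac = (0, 0, 11/9, -14723/4320)
Σ b_i: (-1583/490)·1 + 1047/245·1 + (-7/5)·1 + 19/14·1 = 1 ✓
b·c: 1047/245·(-11/9) + (-7/5)·(-1/8) + 19/14·1717/420 = 1/2 ✓
b·c²: 1047/245·121/81 + (-7/5)·1/64 + 19/14·2948089/176400 = 430350971/14817600 ≠ 1/3 ⇒ order 2.
b·Ac: (-7/5)·11/9 + 19/14·(-14723/4320) = -76645/12096 ≠ 1/6

2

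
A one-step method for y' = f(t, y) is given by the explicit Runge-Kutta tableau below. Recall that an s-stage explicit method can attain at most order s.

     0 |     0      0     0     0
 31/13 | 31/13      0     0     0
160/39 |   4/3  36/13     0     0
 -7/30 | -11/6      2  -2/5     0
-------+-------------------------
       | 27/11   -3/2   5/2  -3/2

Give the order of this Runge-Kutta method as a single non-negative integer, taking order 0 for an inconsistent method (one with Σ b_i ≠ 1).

b = (27/11, -3/2, 5/2, -3/2)
c = (0, 31/13, 160/39, -7/30)
Ac = (0, 0, 1116/169, 122/39)
Σ b_i: 27/11·1 + (-3/2)·1 + 5/2·1 + (-3/2)·1 = 43/22 ≠ 1 ⇒ order 0.

0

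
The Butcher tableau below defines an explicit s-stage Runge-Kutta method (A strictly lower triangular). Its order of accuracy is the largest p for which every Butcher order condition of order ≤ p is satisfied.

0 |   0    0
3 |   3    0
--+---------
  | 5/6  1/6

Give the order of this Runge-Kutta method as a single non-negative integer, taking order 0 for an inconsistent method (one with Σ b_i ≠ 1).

2

b = (5/6, 1/6)
c = (0, 3)
Σ b_i: 5/6·1 + 1/6·1 = 1 ✓
b·c: 1/6·3 = 1/2 ✓; 2 stages ⇒ order 2.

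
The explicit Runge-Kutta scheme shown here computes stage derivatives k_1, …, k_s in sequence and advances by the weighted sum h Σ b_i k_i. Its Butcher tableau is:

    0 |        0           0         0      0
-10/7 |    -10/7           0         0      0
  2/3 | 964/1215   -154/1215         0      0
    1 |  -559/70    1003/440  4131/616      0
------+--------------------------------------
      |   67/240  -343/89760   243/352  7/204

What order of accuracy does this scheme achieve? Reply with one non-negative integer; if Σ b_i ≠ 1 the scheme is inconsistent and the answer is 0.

b = (67/240, -343/89760, 243/352, 7/204)
c = (0, -10/7, 2/3, 1)
Ac = (0, 0, 44/243, 17/14)
Σ b_i: 67/240·1 + (-343/89760)·1 + 243/352·1 + 7/204·1 = 1 ✓
b·c: (-343/89760)·(-10/7) + 243/352·2/3 + 7/204·1 = 1/2 ✓
b·c²: (-343/89760)·100/49 + 243/352·4/9 + 7/204·1 = 1/3 ✓
b·Ac: 243/352·44/243 + 7/204·17/14 = 1/6 ✓
b·c³: (-343/89760)·(-1000/343) + 243/352·8/27 + 7/204·1 = 1/4 ✓
b·(c∘Ac): 243/352·88/729 + 7/204·17/14 = 1/8 ✓
b·Ac²: 243/352·(-440/1701) + 7/204·374/49 = 1/12 ✓
b·A²c: 7/204·17/14 = 1/24 ✓; 4 stages ⇒ order 4.

4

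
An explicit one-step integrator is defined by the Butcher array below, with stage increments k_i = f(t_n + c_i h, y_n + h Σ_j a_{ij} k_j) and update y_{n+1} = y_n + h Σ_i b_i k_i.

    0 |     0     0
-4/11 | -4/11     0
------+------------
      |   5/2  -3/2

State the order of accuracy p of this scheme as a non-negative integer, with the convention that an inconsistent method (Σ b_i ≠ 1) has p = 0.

1

b = (5/2, -3/2)
c = (0, -4/11)
Σ b_i: 5/2·1 + (-3/2)·1 = 1 ✓
b·c: (-3/2)·(-4/11) = 6/11 ≠ 1/2 ⇒ order 1.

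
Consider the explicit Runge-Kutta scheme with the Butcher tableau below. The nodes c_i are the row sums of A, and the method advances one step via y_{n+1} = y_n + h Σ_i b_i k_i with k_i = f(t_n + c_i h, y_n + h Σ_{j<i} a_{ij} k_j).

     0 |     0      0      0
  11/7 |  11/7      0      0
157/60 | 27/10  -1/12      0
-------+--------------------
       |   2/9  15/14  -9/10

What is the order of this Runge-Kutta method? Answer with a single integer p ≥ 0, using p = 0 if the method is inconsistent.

b = (2/9, 15/14, -9/10)
c = (0, 11/7, 157/60)
Ac = (0, 0, -11/84)
Σ b_i: 2/9·1 + 15/14·1 + (-9/10)·1 = 124/315 ≠ 1 ⇒ order 0.

0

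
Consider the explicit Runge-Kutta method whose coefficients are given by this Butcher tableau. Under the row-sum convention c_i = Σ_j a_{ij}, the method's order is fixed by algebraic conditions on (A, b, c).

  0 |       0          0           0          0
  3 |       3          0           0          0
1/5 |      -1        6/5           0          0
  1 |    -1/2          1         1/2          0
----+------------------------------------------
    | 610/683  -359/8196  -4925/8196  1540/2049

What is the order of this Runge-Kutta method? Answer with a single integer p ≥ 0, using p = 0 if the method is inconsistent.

3

b = (610/683, -359/8196, -4925/8196, 1540/2049)
c = (0, 3, 1/5, 1)
Ac = (0, 0, 18/5, 31/10)
Σ b_i: 610/683·1 + (-359/8196)·1 + (-4925/8196)·1 + 1540/2049·1 = 1 ✓
b·c: (-359/8196)·3 + (-4925/8196)·1/5 + 1540/2049·1 = 1/2 ✓
b·c²: (-359/8196)·9 + (-4925/8196)·1/25 + 1540/2049·1 = 1/3 ✓
b·Ac: (-4925/8196)·18/5 + 1540/2049·31/10 = 1/6 ✓
b·c³: (-359/8196)·27 + (-4925/8196)·1/125 + 1540/2049·1 = -2977/6830 ≠ 1/4 ⇒ order 3.
b·(c∘Ac): (-4925/8196)·18/25 + 1540/2049·31/10 = 7775/4098 ≠ 1/8
b·Ac²: (-4925/8196)·54/5 + 1540/2049·451/50 = 5933/20490 ≠ 1/12
b·A²c: 1540/2049·9/5 = 924/683 ≠ 1/24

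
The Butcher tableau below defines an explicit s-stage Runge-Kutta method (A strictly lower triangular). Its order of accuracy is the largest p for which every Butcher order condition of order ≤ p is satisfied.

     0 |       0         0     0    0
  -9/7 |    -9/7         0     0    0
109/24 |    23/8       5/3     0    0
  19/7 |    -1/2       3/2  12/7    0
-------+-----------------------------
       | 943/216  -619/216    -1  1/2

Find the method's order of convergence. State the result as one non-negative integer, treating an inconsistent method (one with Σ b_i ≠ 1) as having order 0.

b = (943/216, -619/216, -1, 1/2)
c = (0, -9/7, 109/24, 19/7)
Ac = (0, 0, -15/7, 41/7)
Σ b_i: 943/216·1 + (-619/216)·1 + (-1)·1 + 1/2·1 = 1 ✓
b·c: (-619/216)·(-9/7) + (-1)·109/24 + 1/2·19/7 = 1/2 ✓
b·c²: (-619/216)·81/49 + (-1)·11881/576 + 1/2·361/49 = -87415/4032 ≠ 1/3 ⇒ order 2.
b·Ac: (-1)·(-15/7) + 1/2·41/7 = 71/14 ≠ 1/6

2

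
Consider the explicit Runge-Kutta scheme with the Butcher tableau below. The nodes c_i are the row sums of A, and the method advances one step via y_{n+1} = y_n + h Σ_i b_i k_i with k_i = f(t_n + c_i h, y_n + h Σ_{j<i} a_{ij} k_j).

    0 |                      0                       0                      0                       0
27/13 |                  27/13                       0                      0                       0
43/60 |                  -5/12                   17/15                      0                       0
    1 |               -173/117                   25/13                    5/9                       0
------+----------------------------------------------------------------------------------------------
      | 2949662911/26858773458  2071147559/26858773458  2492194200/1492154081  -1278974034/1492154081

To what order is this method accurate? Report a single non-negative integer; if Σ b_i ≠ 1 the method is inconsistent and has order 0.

b = (2949662911/26858773458, 2071147559/26858773458, 2492194200/1492154081, -1278974034/1492154081)
c = (0, 27/13, 43/60, 1)
Ac = (0, 0, 153/65, 80167/18252)
Σ b_i: 2949662911/26858773458·1 + 2071147559/26858773458·1 + 2492194200/1492154081·1 + (-1278974034/1492154081)·1 = 1 ✓
b·c: 2071147559/26858773458·27/13 + 2492194200/1492154081·43/60 + (-1278974034/1492154081)·1 = 1/2 ✓
b·c²: 2071147559/26858773458·729/169 + 2492194200/1492154081·1849/3600 + (-1278974034/1492154081)·1 = 1/3 ✓
b·Ac: 2492194200/1492154081·153/65 + (-1278974034/1492154081)·80167/18252 = 1/6 ✓
b·c³: 2071147559/26858773458·19683/2197 + 2492194200/1492154081·79507/216000 + (-1278974034/1492154081)·1 = 3132009741427/6983281099080 ≠ 1/4 ⇒ order 3.
b·(c∘Ac): 2492194200/1492154081·2193/1300 + (-1278974034/1492154081)·80167/18252 = -110245939231/116388018318 ≠ 1/8
b·Ac²: 2492194200/1492154081·4131/845 + (-1278974034/1492154081)·122160253/14236560 = 5658991408619/6983281099080 ≠ 1/12
b·A²c: (-1278974034/1492154081)·17/13 = -1672504506/1492154081 ≠ 1/24

3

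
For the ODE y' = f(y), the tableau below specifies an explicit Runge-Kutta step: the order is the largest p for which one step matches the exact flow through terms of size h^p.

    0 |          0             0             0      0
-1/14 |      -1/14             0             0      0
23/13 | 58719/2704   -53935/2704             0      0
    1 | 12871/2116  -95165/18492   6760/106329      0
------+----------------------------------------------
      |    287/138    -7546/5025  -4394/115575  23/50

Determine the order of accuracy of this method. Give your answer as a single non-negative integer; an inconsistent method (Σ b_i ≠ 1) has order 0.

4

b = (287/138, -7546/5025, -4394/115575, 23/50)
c = (0, -1/14, 23/13, 1)
Ac = (0, 0, 7705/5408, 265/552)
Σ b_i: 287/138·1 + (-7546/5025)·1 + (-4394/115575)·1 + 23/50·1 = 1 ✓
b·c: (-7546/5025)·(-1/14) + (-4394/115575)·23/13 + 23/50·1 = 1/2 ✓
b·c²: (-7546/5025)·1/196 + (-4394/115575)·529/169 + 23/50·1 = 1/3 ✓
b·Ac: (-4394/115575)·7705/5408 + 23/50·265/552 = 1/6 ✓
b·c³: (-7546/5025)·(-1/2744) + (-4394/115575)·12167/2197 + 23/50·1 = 1/4 ✓
b·(c∘Ac): (-4394/115575)·177215/70304 + 23/50·265/552 = 1/8 ✓
b·Ac²: (-4394/115575)·(-7705/75712) + 23/50·445/2576 = 1/12 ✓
b·A²c: 23/50·25/276 = 1/24 ✓; 4 stages ⇒ order 4.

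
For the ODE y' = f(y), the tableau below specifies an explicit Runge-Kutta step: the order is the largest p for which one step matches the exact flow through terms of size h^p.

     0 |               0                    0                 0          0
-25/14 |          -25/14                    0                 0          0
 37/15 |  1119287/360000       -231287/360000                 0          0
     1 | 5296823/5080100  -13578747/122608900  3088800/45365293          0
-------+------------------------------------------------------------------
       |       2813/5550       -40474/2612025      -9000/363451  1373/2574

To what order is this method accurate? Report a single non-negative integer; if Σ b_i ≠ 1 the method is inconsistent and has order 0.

4

b = (2813/5550, -40474/2612025, -9000/363451, 1373/2574)
c = (0, -25/14, 37/15, 1)
Ac = (0, 0, 33041/28800, 4017/10984)
Σ b_i: 2813/5550·1 + (-40474/2612025)·1 + (-9000/363451)·1 + 1373/2574·1 = 1 ✓
b·c: (-40474/2612025)·(-25/14) + (-9000/363451)·37/15 + 1373/2574·1 = 1/2 ✓
b·c²: (-40474/2612025)·625/196 + (-9000/363451)·1369/225 + 1373/2574·1 = 1/3 ✓
b·Ac: (-9000/363451)·33041/28800 + 1373/2574·4017/10984 = 1/6 ✓
b·c³: (-40474/2612025)·(-15625/2744) + (-9000/363451)·50653/3375 + 1373/2574·1 = 1/4 ✓
b·(c∘Ac): (-9000/363451)·1222517/432000 + 1373/2574·4017/10984 = 1/8 ✓
b·Ac²: (-9000/363451)·(-33041/16128) + 1373/2574·9399/153776 = 1/12 ✓
b·A²c: 1373/2574·429/5492 = 1/24 ✓; 4 stages ⇒ order 4.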